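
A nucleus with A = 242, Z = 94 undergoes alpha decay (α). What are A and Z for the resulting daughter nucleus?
Daughter: A = 238, Z = 92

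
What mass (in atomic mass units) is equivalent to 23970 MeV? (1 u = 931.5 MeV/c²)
m = E/c² = 25.73 u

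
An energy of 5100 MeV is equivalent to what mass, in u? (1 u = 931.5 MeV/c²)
m = E/c² = 5.475 u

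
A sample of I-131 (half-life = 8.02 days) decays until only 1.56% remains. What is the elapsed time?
t = t½ × log₂(N₀/N) = 48.14 days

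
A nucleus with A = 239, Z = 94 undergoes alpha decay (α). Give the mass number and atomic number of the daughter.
Daughter: A = 235, Z = 92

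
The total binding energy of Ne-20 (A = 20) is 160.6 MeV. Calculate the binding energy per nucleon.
B.E./A = 160.6/20 = 8.03 MeV/nucleon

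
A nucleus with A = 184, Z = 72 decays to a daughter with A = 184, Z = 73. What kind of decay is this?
ΔA = 0, ΔZ = +1 ⇒ beta-minus decay (β⁻)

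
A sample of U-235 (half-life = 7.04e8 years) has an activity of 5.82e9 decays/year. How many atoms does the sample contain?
N = A/λ = 5.911e18 atoms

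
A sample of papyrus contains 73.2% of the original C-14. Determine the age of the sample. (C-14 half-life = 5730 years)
Age = t½ × log₂(1/ratio) = 2579 years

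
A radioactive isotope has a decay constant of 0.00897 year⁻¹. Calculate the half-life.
t½ = ln(2)/λ = 77.27 years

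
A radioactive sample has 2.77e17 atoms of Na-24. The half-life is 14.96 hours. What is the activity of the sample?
A = λN = 1.283e16 decays/hour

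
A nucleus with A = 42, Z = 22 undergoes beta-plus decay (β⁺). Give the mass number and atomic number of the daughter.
Daughter: A = 42, Z = 21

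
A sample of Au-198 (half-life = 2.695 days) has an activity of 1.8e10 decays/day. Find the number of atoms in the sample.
N = A/λ = 6.999e10 atoms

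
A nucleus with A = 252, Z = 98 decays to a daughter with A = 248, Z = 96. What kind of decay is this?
ΔA = -4, ΔZ = -2 ⇒ alpha decay (α)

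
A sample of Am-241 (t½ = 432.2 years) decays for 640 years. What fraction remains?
N/N₀ = (1/2)^(t/t½) = 0.3583 = 35.8%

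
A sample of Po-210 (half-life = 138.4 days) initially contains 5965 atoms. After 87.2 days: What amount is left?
N = N₀(1/2)^(t/t½) = 3854 atoms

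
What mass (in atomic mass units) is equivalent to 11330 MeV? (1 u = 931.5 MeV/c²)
m = E/c² = 12.16 u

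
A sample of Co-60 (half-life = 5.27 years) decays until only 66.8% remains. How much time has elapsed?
t = t½ × log₂(N₀/N) = 3.068 years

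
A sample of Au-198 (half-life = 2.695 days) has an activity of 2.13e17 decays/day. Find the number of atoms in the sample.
N = A/λ = 8.282e17 atoms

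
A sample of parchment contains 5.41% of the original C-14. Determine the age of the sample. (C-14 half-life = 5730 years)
Age = t½ × log₂(1/ratio) = 24110 years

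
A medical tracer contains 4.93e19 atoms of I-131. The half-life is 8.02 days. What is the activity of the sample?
A = λN = 4.261e18 decays/day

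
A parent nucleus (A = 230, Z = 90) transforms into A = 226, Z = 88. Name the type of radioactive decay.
ΔA = -4, ΔZ = -2 ⇒ alpha decay (α)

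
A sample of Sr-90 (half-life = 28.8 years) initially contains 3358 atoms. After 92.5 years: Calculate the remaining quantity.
N = N₀(1/2)^(t/t½) = 362.4 atoms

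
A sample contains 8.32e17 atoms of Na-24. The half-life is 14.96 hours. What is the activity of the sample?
A = λN = 3.855e16 decays/hour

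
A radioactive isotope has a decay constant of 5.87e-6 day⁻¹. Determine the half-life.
t½ = ln(2)/λ = 1.181e5 days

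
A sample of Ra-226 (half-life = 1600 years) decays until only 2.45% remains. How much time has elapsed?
t = t½ × log₂(N₀/N) = 8562 years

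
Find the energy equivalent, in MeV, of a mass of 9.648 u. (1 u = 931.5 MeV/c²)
E = mc² = 8987 MeV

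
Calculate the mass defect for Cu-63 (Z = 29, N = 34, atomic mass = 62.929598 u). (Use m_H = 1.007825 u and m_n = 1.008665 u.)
Δm = Z·m_H + N·m_n − M = 0.5919 u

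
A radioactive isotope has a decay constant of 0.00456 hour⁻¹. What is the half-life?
t½ = ln(2)/λ = 152 hours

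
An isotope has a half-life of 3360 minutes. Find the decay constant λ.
λ = ln(2)/t½ = 2.063e-4 minute⁻¹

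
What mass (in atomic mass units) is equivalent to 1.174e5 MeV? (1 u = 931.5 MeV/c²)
m = E/c² = 126 u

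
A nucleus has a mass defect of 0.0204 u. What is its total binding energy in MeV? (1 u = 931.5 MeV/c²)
B.E. = Δm × 931.5 = 19 MeV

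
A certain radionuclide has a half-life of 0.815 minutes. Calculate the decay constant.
λ = ln(2)/t½ = 0.8505 minute⁻¹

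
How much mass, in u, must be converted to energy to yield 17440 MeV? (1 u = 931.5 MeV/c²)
m = E/c² = 18.72 u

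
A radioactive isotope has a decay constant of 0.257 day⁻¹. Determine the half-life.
t½ = ln(2)/λ = 2.697 days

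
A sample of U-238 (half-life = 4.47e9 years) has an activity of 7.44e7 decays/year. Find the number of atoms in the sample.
N = A/λ = 4.798e17 atoms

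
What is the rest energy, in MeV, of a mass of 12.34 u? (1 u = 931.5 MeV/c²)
E = mc² = 11490 MeV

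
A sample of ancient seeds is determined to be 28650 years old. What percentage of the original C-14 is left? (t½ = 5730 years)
N/N₀ = (1/2)^(t/t½) = 0.03125 = 3.12%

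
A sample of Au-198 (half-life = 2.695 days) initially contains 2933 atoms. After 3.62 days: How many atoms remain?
N = N₀(1/2)^(t/t½) = 1156 atoms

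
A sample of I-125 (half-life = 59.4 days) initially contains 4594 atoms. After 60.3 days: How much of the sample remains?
N = N₀(1/2)^(t/t½) = 2273 atoms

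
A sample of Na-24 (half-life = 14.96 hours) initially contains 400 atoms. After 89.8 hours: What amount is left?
N = N₀(1/2)^(t/t½) = 6.238 atoms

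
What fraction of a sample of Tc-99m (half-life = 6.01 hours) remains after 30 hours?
N/N₀ = (1/2)^(t/t½) = 0.03143 = 3.14%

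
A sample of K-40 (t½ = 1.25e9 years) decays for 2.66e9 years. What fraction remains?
N/N₀ = (1/2)^(t/t½) = 0.2288 = 22.9%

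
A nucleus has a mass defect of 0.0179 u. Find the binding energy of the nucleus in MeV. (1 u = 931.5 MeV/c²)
B.E. = Δm × 931.5 = 16.67 MeV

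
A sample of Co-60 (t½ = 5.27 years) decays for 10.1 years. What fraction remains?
N/N₀ = (1/2)^(t/t½) = 0.2649 = 26.5%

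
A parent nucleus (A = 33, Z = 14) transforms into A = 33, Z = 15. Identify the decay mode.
ΔA = 0, ΔZ = +1 ⇒ beta-minus decay (β⁻)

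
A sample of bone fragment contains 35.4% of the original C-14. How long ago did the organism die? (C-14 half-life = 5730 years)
Age = t½ × log₂(1/ratio) = 8585 years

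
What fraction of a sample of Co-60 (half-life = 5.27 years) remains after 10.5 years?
N/N₀ = (1/2)^(t/t½) = 0.2513 = 25.1%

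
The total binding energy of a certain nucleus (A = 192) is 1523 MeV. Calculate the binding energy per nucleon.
B.E./A = 1523/192 = 7.932 MeV/nucleon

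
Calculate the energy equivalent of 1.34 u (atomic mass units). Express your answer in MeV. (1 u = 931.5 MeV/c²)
E = mc² = 1248 MeV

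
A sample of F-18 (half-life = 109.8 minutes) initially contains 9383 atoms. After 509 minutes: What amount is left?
N = N₀(1/2)^(t/t½) = 377.4 atoms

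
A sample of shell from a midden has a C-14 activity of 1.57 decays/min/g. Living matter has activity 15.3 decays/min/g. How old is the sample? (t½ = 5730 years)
Age = t½ × log₂(A₀/A) = 18820 years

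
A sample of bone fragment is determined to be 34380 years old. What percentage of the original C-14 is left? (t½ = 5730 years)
N/N₀ = (1/2)^(t/t½) = 0.01562 = 1.56%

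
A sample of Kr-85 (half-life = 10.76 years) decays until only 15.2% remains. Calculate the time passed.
t = t½ × log₂(N₀/N) = 29.24 years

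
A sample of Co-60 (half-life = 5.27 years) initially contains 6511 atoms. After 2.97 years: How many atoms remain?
N = N₀(1/2)^(t/t½) = 4406 atoms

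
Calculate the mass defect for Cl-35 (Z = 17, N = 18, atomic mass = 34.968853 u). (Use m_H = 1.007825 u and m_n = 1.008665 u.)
Δm = Z·m_H + N·m_n − M = 0.3201 u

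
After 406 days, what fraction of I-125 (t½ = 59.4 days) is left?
N/N₀ = (1/2)^(t/t½) = 0.008759 = 0.876%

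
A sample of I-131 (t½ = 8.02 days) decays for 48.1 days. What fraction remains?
N/N₀ = (1/2)^(t/t½) = 0.01565 = 1.57%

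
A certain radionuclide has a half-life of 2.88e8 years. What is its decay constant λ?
λ = ln(2)/t½ = 2.407e-9 year⁻¹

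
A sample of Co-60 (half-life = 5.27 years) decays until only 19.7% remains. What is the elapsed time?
t = t½ × log₂(N₀/N) = 12.35 years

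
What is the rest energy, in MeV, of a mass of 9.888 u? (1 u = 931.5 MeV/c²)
E = mc² = 9211 MeV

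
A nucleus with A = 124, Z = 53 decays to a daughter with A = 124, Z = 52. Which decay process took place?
ΔA = 0, ΔZ = -1 ⇒ beta-plus decay (β⁺) or electron capture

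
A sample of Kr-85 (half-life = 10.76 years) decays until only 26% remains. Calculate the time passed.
t = t½ × log₂(N₀/N) = 20.91 years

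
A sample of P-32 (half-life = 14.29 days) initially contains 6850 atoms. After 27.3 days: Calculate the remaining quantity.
N = N₀(1/2)^(t/t½) = 1822 atoms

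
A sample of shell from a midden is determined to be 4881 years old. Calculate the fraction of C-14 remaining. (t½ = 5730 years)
N/N₀ = (1/2)^(t/t½) = 0.5541 = 55.4%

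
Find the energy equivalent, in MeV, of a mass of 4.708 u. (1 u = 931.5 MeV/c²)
E = mc² = 4386 MeV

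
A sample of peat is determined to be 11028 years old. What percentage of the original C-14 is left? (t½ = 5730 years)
N/N₀ = (1/2)^(t/t½) = 0.2634 = 26.3%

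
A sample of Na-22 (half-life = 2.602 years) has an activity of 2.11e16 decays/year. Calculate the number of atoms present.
N = A/λ = 7.921e16 atoms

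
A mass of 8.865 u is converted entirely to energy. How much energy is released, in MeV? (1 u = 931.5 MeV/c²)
E = mc² = 8258 MeV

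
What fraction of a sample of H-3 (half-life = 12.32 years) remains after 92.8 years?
N/N₀ = (1/2)^(t/t½) = 0.005401 = 0.54%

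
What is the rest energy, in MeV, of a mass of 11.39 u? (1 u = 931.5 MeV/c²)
E = mc² = 10610 MeV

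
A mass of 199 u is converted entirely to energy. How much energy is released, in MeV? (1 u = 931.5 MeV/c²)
E = mc² = 1.854e5 MeV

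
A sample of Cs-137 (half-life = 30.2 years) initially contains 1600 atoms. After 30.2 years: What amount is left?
N = N₀(1/2)^(t/t½) = 800 atoms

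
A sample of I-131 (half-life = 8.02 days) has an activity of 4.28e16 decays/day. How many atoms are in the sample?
N = A/λ = 4.952e17 atoms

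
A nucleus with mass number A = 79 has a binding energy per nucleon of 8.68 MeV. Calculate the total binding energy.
B.E. = 8.68 × 79 = 685.7 MeV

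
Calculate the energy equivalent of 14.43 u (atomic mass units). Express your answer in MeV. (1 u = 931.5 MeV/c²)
E = mc² = 13440 MeV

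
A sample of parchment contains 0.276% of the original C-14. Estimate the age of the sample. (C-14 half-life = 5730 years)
Age = t½ × log₂(1/ratio) = 48710 years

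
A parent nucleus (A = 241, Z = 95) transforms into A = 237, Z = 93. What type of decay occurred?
ΔA = -4, ΔZ = -2 ⇒ alpha decay (α)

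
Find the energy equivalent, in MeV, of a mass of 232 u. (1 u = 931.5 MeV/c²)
E = mc² = 2.161e5 MeV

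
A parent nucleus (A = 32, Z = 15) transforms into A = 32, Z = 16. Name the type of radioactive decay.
ΔA = 0, ΔZ = +1 ⇒ beta-minus decay (β⁻)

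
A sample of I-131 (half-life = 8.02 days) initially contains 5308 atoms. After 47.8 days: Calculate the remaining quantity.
N = N₀(1/2)^(t/t½) = 85.26 atoms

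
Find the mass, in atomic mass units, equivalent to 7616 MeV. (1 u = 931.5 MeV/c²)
m = E/c² = 8.176 u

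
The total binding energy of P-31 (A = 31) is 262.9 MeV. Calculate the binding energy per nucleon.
B.E./A = 262.9/31 = 8.481 MeV/nucleon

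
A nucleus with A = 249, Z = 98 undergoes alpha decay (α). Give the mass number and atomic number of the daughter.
Daughter: A = 245, Z = 96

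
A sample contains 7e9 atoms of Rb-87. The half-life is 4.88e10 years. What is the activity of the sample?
A = λN = 0.09943 decays/year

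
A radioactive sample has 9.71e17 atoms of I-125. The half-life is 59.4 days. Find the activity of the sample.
A = λN = 1.133e16 decays/day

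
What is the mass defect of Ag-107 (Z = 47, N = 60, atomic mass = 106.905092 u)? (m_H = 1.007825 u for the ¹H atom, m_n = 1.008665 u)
Δm = Z·m_H + N·m_n − M = 0.9826 u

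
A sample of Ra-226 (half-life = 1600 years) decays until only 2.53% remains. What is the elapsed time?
t = t½ × log₂(N₀/N) = 8488 years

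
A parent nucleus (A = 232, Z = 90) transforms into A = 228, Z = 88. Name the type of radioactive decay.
ΔA = -4, ΔZ = -2 ⇒ alpha decay (α)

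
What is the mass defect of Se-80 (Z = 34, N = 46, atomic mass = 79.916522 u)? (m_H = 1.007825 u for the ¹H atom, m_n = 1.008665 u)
Δm = Z·m_H + N·m_n − M = 0.7481 u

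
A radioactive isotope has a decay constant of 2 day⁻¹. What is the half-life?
t½ = ln(2)/λ = 0.3466 days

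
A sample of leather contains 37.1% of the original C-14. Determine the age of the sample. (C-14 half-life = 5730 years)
Age = t½ × log₂(1/ratio) = 8197 years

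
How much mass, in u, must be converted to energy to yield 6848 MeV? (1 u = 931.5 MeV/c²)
m = E/c² = 7.352 u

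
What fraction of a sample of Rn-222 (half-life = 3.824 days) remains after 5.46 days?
N/N₀ = (1/2)^(t/t½) = 0.3717 = 37.2%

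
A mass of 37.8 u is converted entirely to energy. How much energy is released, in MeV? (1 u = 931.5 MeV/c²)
E = mc² = 35210 MeV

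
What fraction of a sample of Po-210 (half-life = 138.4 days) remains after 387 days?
N/N₀ = (1/2)^(t/t½) = 0.144 = 14.4%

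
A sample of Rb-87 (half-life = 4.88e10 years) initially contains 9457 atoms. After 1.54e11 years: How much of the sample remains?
N = N₀(1/2)^(t/t½) = 1061 atoms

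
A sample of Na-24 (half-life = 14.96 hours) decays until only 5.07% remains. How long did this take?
t = t½ × log₂(N₀/N) = 64.36 hours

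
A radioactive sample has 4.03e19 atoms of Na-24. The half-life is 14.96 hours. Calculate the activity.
A = λN = 1.867e18 decays/hour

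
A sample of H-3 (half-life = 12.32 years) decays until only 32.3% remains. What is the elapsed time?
t = t½ × log₂(N₀/N) = 20.09 years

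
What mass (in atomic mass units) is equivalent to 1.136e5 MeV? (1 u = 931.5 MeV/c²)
m = E/c² = 122 u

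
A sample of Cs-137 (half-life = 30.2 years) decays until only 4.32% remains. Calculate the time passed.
t = t½ × log₂(N₀/N) = 136.9 years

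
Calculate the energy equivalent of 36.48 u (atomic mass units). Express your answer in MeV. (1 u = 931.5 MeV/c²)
E = mc² = 33980 MeV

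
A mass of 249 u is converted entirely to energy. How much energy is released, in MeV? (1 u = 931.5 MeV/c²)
E = mc² = 2.319e5 MeV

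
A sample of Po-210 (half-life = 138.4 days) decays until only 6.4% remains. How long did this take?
t = t½ × log₂(N₀/N) = 548.9 days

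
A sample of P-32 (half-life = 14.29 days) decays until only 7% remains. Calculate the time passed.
t = t½ × log₂(N₀/N) = 54.82 days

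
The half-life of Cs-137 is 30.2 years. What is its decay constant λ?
λ = ln(2)/t½ = 0.02295 year⁻¹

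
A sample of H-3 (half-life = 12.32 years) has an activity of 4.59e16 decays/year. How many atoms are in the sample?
N = A/λ = 8.158e17 atoms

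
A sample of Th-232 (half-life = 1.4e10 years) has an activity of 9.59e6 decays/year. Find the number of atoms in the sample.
N = A/λ = 1.937e17 atoms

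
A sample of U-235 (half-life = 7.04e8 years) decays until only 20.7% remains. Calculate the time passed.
t = t½ × log₂(N₀/N) = 1.6e9 years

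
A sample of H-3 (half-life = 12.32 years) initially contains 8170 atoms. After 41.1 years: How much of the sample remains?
N = N₀(1/2)^(t/t½) = 809 atoms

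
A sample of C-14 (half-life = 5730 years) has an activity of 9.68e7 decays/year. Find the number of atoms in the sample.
N = A/λ = 8.002e11 atoms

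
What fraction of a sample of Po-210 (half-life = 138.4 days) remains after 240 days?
N/N₀ = (1/2)^(t/t½) = 0.3006 = 30.1%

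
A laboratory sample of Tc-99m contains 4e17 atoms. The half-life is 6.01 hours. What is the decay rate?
A = λN = 4.613e16 decays/hour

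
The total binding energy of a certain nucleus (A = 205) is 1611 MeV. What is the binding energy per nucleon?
B.E./A = 1611/205 = 7.859 MeV/nucleon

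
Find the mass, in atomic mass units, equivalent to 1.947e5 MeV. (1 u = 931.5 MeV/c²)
m = E/c² = 209 u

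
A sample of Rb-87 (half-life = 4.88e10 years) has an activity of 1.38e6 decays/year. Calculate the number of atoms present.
N = A/λ = 9.716e16 atoms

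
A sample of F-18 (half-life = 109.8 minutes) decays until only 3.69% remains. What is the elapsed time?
t = t½ × log₂(N₀/N) = 522.7 minutes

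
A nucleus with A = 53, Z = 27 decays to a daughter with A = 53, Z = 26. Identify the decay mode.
ΔA = 0, ΔZ = -1 ⇒ beta-plus decay (β⁺) or electron capture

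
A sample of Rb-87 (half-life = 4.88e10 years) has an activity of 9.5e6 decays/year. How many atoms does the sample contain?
N = A/λ = 6.688e17 atoms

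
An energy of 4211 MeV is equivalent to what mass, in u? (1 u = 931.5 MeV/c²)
m = E/c² = 4.521 u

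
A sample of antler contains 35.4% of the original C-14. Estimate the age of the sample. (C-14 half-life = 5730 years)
Age = t½ × log₂(1/ratio) = 8585 years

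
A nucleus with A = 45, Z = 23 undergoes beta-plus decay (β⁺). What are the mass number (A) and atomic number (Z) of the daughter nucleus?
Daughter: A = 45, Z = 22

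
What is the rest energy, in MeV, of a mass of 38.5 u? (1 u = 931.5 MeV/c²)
E = mc² = 35860 MeV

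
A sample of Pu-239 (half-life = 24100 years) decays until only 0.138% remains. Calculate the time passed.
t = t½ × log₂(N₀/N) = 2.29e5 years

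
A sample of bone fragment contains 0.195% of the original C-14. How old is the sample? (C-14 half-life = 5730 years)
Age = t½ × log₂(1/ratio) = 51580 years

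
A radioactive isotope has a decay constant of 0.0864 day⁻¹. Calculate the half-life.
t½ = ln(2)/λ = 8.023 days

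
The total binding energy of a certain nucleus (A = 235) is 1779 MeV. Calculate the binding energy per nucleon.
B.E./A = 1779/235 = 7.57 MeV/nucleon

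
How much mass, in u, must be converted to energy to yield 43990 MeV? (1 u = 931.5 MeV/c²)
m = E/c² = 47.22 u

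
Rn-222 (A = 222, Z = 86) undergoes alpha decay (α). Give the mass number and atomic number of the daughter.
Daughter: A = 218, Z = 84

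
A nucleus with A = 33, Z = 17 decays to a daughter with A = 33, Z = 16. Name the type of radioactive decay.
ΔA = 0, ΔZ = -1 ⇒ beta-plus decay (β⁺) or electron capture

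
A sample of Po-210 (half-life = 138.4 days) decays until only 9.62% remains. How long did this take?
t = t½ × log₂(N₀/N) = 467.5 days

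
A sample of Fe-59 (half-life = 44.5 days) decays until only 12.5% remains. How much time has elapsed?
t = t½ × log₂(N₀/N) = 133.5 days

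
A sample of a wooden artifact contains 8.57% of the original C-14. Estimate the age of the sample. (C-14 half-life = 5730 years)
Age = t½ × log₂(1/ratio) = 20310 years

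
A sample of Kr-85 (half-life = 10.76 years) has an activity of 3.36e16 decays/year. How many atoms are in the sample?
N = A/λ = 5.216e17 atoms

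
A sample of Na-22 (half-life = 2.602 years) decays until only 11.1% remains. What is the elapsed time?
t = t½ × log₂(N₀/N) = 8.252 years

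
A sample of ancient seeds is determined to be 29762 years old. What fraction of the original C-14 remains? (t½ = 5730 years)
N/N₀ = (1/2)^(t/t½) = 0.02732 = 2.73%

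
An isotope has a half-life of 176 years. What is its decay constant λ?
λ = ln(2)/t½ = 0.003938 year⁻¹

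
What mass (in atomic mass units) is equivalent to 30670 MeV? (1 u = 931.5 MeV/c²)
m = E/c² = 32.93 u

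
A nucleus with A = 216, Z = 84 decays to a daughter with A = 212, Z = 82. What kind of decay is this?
ΔA = -4, ΔZ = -2 ⇒ alpha decay (α)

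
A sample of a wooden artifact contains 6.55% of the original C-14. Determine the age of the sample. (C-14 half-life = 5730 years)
Age = t½ × log₂(1/ratio) = 22530 years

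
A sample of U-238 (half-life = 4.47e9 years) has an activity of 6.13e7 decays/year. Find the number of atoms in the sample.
N = A/λ = 3.953e17 atoms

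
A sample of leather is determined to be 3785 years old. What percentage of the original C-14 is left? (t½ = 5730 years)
N/N₀ = (1/2)^(t/t½) = 0.6326 = 63.3%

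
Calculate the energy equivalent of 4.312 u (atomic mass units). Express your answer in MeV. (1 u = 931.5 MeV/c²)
E = mc² = 4017 MeV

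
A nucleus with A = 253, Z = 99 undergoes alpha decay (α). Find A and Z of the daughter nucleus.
Daughter: A = 249, Z = 97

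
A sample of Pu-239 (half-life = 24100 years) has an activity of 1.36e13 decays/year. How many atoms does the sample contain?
N = A/λ = 4.729e17 atoms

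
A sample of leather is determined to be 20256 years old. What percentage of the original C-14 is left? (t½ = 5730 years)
N/N₀ = (1/2)^(t/t½) = 0.08627 = 8.63%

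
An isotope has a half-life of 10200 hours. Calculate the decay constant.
λ = ln(2)/t½ = 6.796e-5 hour⁻¹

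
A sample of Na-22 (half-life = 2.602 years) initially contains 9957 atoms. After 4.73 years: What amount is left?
N = N₀(1/2)^(t/t½) = 2824 atoms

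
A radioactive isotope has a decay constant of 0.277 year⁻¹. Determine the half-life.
t½ = ln(2)/λ = 2.502 years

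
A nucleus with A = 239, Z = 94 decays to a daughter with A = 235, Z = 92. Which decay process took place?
ΔA = -4, ΔZ = -2 ⇒ alpha decay (α)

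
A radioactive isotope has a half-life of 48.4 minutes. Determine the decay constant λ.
λ = ln(2)/t½ = 0.01432 minute⁻¹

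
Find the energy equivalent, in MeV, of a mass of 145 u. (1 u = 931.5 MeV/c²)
E = mc² = 1.351e5 MeV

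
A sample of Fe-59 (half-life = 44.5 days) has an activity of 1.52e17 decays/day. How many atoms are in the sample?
N = A/λ = 9.758e18 atoms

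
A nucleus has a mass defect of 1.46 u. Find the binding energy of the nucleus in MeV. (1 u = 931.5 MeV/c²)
B.E. = Δm × 931.5 = 1360 MeV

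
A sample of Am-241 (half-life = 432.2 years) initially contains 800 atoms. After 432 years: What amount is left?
N = N₀(1/2)^(t/t½) = 400.1 atoms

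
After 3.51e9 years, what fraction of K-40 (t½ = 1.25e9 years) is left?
N/N₀ = (1/2)^(t/t½) = 0.1428 = 14.3%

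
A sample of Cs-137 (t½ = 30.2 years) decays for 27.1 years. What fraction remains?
N/N₀ = (1/2)^(t/t½) = 0.5369 = 53.7%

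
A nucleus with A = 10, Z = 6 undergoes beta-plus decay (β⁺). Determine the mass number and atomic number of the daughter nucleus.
Daughter: A = 10, Z = 5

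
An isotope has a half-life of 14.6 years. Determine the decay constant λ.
λ = ln(2)/t½ = 0.04748 year⁻¹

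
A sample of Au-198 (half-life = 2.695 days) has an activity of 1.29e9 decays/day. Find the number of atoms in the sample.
N = A/λ = 5.016e9 atoms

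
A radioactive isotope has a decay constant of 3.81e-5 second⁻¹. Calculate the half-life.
t½ = ln(2)/λ = 18190 seconds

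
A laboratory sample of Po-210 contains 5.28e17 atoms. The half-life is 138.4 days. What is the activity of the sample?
A = λN = 2.644e15 decays/day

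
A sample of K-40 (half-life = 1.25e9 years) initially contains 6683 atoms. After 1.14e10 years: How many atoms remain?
N = N₀(1/2)^(t/t½) = 12.01 atoms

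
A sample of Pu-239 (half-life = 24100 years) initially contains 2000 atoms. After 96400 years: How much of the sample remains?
N = N₀(1/2)^(t/t½) = 125 atoms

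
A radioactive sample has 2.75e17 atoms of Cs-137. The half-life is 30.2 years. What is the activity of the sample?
A = λN = 6.312e15 decays/year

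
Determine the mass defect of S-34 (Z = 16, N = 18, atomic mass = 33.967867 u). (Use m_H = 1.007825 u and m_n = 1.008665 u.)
Δm = Z·m_H + N·m_n − M = 0.3133 u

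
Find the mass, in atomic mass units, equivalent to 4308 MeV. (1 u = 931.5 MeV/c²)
m = E/c² = 4.625 u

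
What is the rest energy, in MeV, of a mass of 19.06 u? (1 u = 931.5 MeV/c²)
E = mc² = 17750 MeV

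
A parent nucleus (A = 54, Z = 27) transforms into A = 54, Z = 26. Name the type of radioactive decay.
ΔA = 0, ΔZ = -1 ⇒ beta-plus decay (β⁺) or electron capture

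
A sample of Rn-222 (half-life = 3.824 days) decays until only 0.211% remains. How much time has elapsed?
t = t½ × log₂(N₀/N) = 33.99 days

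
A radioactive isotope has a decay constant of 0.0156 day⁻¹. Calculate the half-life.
t½ = ln(2)/λ = 44.43 days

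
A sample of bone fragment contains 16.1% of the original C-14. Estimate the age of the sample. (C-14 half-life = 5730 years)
Age = t½ × log₂(1/ratio) = 15100 years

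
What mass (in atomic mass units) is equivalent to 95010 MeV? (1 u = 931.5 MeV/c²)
m = E/c² = 102 u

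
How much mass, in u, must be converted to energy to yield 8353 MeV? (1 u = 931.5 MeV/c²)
m = E/c² = 8.967 u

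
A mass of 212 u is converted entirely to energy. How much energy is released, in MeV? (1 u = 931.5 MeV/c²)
E = mc² = 1.975e5 MeV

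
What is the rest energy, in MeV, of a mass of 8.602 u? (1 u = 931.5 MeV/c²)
E = mc² = 8013 MeV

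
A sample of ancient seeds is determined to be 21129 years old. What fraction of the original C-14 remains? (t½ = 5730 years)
N/N₀ = (1/2)^(t/t½) = 0.07762 = 7.76%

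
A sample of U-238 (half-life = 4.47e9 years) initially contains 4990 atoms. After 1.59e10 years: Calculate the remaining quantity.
N = N₀(1/2)^(t/t½) = 424 atoms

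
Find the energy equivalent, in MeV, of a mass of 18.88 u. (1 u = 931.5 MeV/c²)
E = mc² = 17590 MeV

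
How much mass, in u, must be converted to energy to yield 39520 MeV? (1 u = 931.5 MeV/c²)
m = E/c² = 42.43 u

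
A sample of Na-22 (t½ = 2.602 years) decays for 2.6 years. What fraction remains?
N/N₀ = (1/2)^(t/t½) = 0.5003 = 50%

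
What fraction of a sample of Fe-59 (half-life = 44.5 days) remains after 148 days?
N/N₀ = (1/2)^(t/t½) = 0.09973 = 9.97%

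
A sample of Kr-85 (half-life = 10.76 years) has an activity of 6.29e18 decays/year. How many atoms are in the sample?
N = A/λ = 9.764e19 atoms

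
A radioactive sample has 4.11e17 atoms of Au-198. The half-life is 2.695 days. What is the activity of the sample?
A = λN = 1.057e17 decays/day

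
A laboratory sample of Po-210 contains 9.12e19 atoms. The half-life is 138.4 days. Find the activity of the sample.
A = λN = 4.568e17 decays/day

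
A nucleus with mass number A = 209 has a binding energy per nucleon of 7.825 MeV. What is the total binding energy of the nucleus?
B.E. = 7.825 × 209 = 1635 MeV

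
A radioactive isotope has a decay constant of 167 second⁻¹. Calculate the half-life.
t½ = ln(2)/λ = 0.004151 seconds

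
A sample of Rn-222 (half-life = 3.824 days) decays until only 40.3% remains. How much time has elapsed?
t = t½ × log₂(N₀/N) = 5.014 days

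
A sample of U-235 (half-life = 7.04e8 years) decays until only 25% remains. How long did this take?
t = t½ × log₂(N₀/N) = 1.408e9 years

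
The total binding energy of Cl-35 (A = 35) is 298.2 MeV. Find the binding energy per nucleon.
B.E./A = 298.2/35 = 8.52 MeV/nucleon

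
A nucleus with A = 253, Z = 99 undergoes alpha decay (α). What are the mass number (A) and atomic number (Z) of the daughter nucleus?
Daughter: A = 249, Z = 97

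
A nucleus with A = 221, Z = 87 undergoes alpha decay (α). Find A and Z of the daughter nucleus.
Daughter: A = 217, Z = 85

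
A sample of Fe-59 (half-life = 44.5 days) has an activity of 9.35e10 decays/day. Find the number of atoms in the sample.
N = A/λ = 6.003e12 atoms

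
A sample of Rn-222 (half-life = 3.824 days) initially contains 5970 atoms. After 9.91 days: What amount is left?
N = N₀(1/2)^(t/t½) = 990.5 atoms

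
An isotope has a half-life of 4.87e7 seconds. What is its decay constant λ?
λ = ln(2)/t½ = 1.423e-8 second⁻¹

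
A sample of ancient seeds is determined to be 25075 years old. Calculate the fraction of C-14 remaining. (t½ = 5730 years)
N/N₀ = (1/2)^(t/t½) = 0.04816 = 4.82%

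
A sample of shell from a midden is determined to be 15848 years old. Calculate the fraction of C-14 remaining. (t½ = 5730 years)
N/N₀ = (1/2)^(t/t½) = 0.147 = 14.7%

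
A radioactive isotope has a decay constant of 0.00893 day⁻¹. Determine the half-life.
t½ = ln(2)/λ = 77.62 days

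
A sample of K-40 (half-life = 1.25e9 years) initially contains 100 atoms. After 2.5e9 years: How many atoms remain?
N = N₀(1/2)^(t/t½) = 25 atoms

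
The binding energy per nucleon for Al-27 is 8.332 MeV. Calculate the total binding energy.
B.E. = 8.332 × 27 = 225 MeV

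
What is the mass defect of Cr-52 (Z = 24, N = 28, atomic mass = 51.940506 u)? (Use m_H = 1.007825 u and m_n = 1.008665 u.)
Δm = Z·m_H + N·m_n − M = 0.4899 u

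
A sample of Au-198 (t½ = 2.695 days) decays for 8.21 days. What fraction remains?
N/N₀ = (1/2)^(t/t½) = 0.121 = 12.1%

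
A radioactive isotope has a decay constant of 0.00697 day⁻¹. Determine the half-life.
t½ = ln(2)/λ = 99.45 days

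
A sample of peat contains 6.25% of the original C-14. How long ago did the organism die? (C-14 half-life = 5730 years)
Age = t½ × log₂(1/ratio) = 22920 years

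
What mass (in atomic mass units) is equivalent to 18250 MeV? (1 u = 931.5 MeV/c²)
m = E/c² = 19.59 u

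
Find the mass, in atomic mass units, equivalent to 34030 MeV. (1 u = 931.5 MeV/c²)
m = E/c² = 36.53 u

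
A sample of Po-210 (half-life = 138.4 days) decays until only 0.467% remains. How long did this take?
t = t½ × log₂(N₀/N) = 1072 days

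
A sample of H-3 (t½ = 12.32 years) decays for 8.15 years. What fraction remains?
N/N₀ = (1/2)^(t/t½) = 0.6322 = 63.2%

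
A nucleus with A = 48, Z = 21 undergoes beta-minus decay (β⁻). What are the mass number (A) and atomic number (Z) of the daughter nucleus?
Daughter: A = 48, Z = 22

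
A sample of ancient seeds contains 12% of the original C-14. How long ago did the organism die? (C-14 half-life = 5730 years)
Age = t½ × log₂(1/ratio) = 17530 years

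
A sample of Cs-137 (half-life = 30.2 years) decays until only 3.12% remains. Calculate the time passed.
t = t½ × log₂(N₀/N) = 151.1 years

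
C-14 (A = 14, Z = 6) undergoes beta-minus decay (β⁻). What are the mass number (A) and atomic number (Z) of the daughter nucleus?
Daughter: A = 14, Z = 7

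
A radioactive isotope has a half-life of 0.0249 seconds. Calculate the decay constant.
λ = ln(2)/t½ = 27.84 second⁻¹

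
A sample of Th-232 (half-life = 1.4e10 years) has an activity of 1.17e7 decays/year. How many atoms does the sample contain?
N = A/λ = 2.363e17 atoms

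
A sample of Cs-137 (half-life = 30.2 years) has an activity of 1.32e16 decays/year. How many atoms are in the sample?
N = A/λ = 5.751e17 atoms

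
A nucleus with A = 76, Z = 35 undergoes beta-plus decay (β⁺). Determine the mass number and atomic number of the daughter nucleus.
Daughter: A = 76, Z = 34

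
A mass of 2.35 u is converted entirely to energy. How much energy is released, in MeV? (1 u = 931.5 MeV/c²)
E = mc² = 2189 MeV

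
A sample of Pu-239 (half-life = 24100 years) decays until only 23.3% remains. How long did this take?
t = t½ × log₂(N₀/N) = 50650 years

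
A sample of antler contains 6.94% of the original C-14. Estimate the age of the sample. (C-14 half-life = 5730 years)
Age = t½ × log₂(1/ratio) = 22050 years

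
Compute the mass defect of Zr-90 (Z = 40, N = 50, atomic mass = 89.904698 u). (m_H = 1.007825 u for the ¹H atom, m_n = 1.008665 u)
Δm = Z·m_H + N·m_n − M = 0.8416 u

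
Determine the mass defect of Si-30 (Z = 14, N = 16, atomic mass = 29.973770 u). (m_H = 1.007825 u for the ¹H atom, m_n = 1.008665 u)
Δm = Z·m_H + N·m_n − M = 0.2744 u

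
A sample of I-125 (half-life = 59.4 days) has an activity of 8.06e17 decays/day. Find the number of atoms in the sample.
N = A/λ = 6.907e19 atoms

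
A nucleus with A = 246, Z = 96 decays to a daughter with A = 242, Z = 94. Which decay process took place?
ΔA = -4, ΔZ = -2 ⇒ alpha decay (α)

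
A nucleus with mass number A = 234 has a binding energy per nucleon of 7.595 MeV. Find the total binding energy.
B.E. = 7.595 × 234 = 1777 MeV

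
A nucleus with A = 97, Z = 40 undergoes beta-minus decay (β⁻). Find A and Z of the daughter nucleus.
Daughter: A = 97, Z = 41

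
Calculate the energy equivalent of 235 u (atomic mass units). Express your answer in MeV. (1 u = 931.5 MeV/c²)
E = mc² = 2.189e5 MeV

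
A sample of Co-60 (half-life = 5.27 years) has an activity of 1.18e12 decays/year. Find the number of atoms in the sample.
N = A/λ = 8.972e12 atoms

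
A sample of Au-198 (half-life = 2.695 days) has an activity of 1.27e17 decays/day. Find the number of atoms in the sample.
N = A/λ = 4.938e17 atoms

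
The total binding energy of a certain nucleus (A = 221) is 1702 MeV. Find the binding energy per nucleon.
B.E./A = 1702/221 = 7.701 MeV/nucleon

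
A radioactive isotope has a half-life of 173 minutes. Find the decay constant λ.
λ = ln(2)/t½ = 0.004007 minute⁻¹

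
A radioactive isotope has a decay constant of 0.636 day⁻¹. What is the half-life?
t½ = ln(2)/λ = 1.09 days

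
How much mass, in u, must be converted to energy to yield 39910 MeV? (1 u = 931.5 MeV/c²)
m = E/c² = 42.84 u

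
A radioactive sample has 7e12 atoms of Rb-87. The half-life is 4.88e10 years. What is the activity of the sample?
A = λN = 99.43 decays/year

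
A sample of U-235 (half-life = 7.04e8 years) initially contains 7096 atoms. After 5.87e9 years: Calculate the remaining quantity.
N = N₀(1/2)^(t/t½) = 21.93 atoms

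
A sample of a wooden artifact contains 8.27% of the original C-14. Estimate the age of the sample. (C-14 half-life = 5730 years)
Age = t½ × log₂(1/ratio) = 20600 years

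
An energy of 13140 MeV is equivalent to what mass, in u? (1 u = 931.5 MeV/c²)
m = E/c² = 14.11 u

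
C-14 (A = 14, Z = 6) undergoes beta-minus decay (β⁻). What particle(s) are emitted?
β⁻: electron (e⁻) + antineutrino (ν̄ₑ)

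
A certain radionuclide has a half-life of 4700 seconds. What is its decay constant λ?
λ = ln(2)/t½ = 1.475e-4 second⁻¹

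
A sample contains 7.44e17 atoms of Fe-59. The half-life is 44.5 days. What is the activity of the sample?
A = λN = 1.159e16 decays/day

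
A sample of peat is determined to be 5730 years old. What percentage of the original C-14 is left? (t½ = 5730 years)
N/N₀ = (1/2)^(t/t½) = 0.5 = 50%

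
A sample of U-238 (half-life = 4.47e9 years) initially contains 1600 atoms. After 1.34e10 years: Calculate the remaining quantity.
N = N₀(1/2)^(t/t½) = 200.3 atoms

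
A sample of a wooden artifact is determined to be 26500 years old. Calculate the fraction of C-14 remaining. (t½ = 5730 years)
N/N₀ = (1/2)^(t/t½) = 0.04053 = 4.05%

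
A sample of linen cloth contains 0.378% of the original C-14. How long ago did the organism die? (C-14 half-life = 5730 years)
Age = t½ × log₂(1/ratio) = 46110 years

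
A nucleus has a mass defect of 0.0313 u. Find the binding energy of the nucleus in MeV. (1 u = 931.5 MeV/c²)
B.E. = Δm × 931.5 = 29.16 MeV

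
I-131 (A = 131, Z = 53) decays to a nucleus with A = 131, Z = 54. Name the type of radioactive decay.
ΔA = 0, ΔZ = +1 ⇒ beta-minus decay (β⁻)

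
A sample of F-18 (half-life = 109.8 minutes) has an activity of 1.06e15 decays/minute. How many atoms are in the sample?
N = A/λ = 1.679e17 atoms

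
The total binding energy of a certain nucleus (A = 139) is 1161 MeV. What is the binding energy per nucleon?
B.E./A = 1161/139 = 8.353 MeV/nucleon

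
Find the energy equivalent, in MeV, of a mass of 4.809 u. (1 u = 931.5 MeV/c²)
E = mc² = 4480 MeV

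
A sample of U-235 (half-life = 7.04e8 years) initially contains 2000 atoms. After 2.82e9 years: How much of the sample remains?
N = N₀(1/2)^(t/t½) = 124.5 atoms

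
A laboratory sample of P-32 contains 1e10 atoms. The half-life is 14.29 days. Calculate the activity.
A = λN = 4.851e8 decays/day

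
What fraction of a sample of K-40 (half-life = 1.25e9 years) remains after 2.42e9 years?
N/N₀ = (1/2)^(t/t½) = 0.2613 = 26.1%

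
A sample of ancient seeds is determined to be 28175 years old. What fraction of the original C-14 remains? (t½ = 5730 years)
N/N₀ = (1/2)^(t/t½) = 0.0331 = 3.31%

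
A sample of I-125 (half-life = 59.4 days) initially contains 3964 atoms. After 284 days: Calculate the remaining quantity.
N = N₀(1/2)^(t/t½) = 144.2 atoms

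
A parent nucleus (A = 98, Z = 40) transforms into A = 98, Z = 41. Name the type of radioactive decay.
ΔA = 0, ΔZ = +1 ⇒ beta-minus decay (β⁻)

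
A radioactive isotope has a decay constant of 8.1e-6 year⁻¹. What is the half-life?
t½ = ln(2)/λ = 85570 years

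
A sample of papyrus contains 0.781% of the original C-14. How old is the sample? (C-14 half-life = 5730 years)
Age = t½ × log₂(1/ratio) = 40110 years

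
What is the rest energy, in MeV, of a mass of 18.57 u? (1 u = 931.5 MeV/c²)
E = mc² = 17300 MeV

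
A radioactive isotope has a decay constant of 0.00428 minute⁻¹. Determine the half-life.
t½ = ln(2)/λ = 162 minutes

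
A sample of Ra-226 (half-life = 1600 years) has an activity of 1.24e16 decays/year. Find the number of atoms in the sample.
N = A/λ = 2.862e19 atoms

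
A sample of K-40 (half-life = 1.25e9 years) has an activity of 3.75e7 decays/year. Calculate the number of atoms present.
N = A/λ = 6.763e16 atoms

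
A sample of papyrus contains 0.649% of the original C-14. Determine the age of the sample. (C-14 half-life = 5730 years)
Age = t½ × log₂(1/ratio) = 41640 years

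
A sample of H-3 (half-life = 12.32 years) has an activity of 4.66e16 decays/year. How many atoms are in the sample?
N = A/λ = 8.283e17 atoms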